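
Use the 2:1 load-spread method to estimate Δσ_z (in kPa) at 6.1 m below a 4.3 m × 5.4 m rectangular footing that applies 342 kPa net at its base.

By the 2:1 method the load spreads at 1 horizontal : 2 vertical, so at depth z the loaded area has grown by z in each plan dimension:
Δσ = qBL/((B+z)(L+z)) = 342×4.3×5.4/((4.3+6.1)(5.4+6.1)) = 66.398 kPa

Δσ_z ≈ 66.4 kPa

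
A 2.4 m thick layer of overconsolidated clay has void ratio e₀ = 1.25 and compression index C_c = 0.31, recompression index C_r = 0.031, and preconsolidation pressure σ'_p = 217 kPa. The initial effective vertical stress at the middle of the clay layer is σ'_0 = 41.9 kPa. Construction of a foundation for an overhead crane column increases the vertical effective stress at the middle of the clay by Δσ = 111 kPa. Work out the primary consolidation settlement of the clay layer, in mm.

Final effective stress: σ'_f = 41.9 + 111 = 152.9 kPa.
σ'_f = 152.9 ≤ σ'_p = 217 kPa, so the clay remains overconsolidated and only the recompression index applies:
S_c = C_r·H/(1+e₀)·log₁₀(σ'_f/σ'_0) = 0.031×2.4/2.25×log₁₀(152.9/41.9)
    = 0.033068 × 0.56219 = 0.01859 m

S_c ≈ 18.6 mm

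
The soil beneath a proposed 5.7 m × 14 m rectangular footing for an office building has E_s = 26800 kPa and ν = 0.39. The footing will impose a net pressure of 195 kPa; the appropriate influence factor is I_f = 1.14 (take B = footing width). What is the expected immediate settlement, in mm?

Immediate (elastic) settlement: S_e = q·B·(1−ν²)/E_s · I_f.
S_e = 195 × 5.7 × (1 − 0.39²) / 26800 × 1.14
    = 195 × 5.7 × 0.8479 / 26800 × 1.14
    = 0.04009 m = 40.09 mm

S_e ≈ 40.1 mm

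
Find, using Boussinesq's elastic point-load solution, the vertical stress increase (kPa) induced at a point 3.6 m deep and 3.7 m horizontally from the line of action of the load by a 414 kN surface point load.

Boussinesq vertical stress below a point load on an elastic half-space:
Δσ_z = 3P/(2πz²) · [1 + (r/z)²]^(−5/2)
r/z = 3.7/3.6 = 1.0278; [1+(r/z)²]^(−5/2) = 0.16492.
Δσ_z = 3×414/(2π×3.6²) × 0.16492 = 15.252 × 0.16492 = 2.515 kPa

Δσ_z ≈ 2.52 kPa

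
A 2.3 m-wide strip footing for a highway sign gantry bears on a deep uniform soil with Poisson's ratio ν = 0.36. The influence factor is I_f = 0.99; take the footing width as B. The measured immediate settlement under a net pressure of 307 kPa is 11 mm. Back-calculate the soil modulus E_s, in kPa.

S_e = q·B·(1−ν²)/E_s · I_f  ⇒  E_s = q·B·(1−ν²)·I_f / S_e.
E_s = 307 × 2.3 × 0.8704 × 0.99 / 0.011 = 55310 kPa

E_s ≈ 55300 kPa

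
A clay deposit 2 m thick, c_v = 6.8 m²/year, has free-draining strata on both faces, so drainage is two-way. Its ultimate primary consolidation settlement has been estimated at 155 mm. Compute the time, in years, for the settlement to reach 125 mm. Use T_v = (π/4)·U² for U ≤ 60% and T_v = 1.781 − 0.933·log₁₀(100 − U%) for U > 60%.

t ≈ 0.0854 years

Drainage path length: H_d = H/2 = 1 m (double drainage).
U = S(t)/S_ult = 125/155 = 0.8065.
U > 60%: T_v = 1.781 − 0.933·log₁₀(100 − 80.645) = 0.58043.
t = T_v·H_d²/c_v = 0.58043×1²/6.8 = 0.08536 years.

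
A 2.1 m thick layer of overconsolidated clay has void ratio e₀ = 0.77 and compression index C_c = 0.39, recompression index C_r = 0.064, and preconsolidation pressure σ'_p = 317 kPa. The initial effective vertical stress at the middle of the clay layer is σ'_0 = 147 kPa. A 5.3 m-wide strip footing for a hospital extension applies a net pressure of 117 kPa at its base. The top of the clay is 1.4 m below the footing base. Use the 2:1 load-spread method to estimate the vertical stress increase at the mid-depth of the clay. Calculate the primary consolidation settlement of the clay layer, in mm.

Mid-depth of clay below the footing base: z = 1.4 + 2.1/2 = 2.45 m.
Stress increase at mid-clay by the 2:1 spreading method:
Δσ = qB/(B+z) = 117×5.3/(5.3+2.45) = 80.013 kPa
Final effective stress: σ'_f = 147 + 80.013 = 227.01 kPa.
σ'_f = 227.01 ≤ σ'_p = 317 kPa, so the clay remains overconsolidated and only the recompression index applies:
S_c = C_r·H/(1+e₀)·log₁₀(σ'_f/σ'_0) = 0.064×2.1/1.77×log₁₀(227.01/147)
    = 0.07593 × 0.18873 = 0.01433 m

S_c ≈ 14.3 mm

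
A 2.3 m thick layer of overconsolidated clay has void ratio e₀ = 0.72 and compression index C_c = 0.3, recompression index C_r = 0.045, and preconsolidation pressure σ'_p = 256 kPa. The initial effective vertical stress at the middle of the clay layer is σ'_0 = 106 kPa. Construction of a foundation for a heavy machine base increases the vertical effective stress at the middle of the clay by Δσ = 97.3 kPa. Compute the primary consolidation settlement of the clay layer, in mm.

S_c ≈ 17 mm

Final effective stress: σ'_f = 106 + 97.3 = 203.3 kPa.
σ'_f = 203.3 ≤ σ'_p = 256 kPa, so the clay remains overconsolidated and only the recompression index applies:
S_c = C_r·H/(1+e₀)·log₁₀(σ'_f/σ'_0) = 0.045×2.3/1.72×log₁₀(203.3/106)
    = 0.060174 × 0.28283 = 0.01702 m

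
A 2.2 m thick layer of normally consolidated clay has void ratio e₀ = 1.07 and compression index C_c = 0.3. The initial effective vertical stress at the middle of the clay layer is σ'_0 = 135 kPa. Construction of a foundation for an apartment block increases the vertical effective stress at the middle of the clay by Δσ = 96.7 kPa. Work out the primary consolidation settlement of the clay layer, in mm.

Final effective stress: σ'_f = σ'_0 + Δσ = 135 + 96.7 = 231.7 kPa.
Normally consolidated clay, so the full stress increment lies on the virgin compression line:
S_c = C_c·H/(1+e₀)·log₁₀(σ'_f/σ'_0) = 0.3×2.2/(1+1.07)×log₁₀(231.7/135)
    = 0.31884 × 0.23459 = 0.0748 m

S_c ≈ 74.8 mm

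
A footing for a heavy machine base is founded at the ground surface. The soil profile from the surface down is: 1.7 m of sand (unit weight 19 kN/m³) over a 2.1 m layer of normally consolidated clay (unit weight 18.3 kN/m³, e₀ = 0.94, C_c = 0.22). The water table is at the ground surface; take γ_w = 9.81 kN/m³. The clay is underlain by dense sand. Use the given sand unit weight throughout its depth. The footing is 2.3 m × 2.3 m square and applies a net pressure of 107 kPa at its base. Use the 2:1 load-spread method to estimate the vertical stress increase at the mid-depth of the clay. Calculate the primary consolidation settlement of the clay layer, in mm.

S_c ≈ 66.6 mm

Mid-depth of clay below the ground surface: z = 1.7 + 2.1/2 = 2.75 m.
Total vertical stress at mid-clay: σ_v = 19×1.7 + 18.3×1.05 = 51.515 kPa.
Pore pressure: u = 9.81×(2.75 − 0) = 26.978 kPa.
Initial effective stress: σ'_0 = σ_v − u = 51.515 − 26.978 = 24.537 kPa.
Stress increase at mid-clay by the 2:1 spreading method:
Δσ = qBL/((B+z)(L+z)) = 107×2.3×2.3/((2.3+2.75)(2.3+2.75)) = 22.195 kPa
Final effective stress: σ'_f = σ'_0 + Δσ = 24.537 + 22.195 = 46.732 kPa.
Normally consolidated clay, so the full stress increment lies on the virgin compression line:
S_c = C_c·H/(1+e₀)·log₁₀(σ'_f/σ'_0) = 0.22×2.1/(1+0.94)×log₁₀(46.732/24.537)
    = 0.23814 × 0.27979 = 0.06663 m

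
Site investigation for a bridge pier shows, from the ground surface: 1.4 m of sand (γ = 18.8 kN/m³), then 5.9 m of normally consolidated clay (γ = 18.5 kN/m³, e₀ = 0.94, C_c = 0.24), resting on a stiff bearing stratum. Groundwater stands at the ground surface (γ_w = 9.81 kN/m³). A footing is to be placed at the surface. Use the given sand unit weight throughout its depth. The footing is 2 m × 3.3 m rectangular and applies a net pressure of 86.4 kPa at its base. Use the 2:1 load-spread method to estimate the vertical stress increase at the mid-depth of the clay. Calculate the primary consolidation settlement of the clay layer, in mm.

Mid-depth of clay below the ground surface: z = 1.4 + 5.9/2 = 4.35 m.
Total vertical stress at mid-clay: σ_v = 18.8×1.4 + 18.5×2.95 = 80.895 kPa.
Pore pressure: u = 9.81×(4.35 − 0) = 42.673 kPa.
Initial effective stress: σ'_0 = σ_v − u = 80.895 − 42.673 = 38.222 kPa.
Stress increase at mid-clay by the 2:1 spreading method:
Δσ = qBL/((B+z)(L+z)) = 86.4×2×3.3/((2+4.35)(3.3+4.35)) = 11.739 kPa
Final effective stress: σ'_f = σ'_0 + Δσ = 38.222 + 11.739 = 49.961 kPa.
Normally consolidated clay, so the full stress increment lies on the virgin compression line:
S_c = C_c·H/(1+e₀)·log₁₀(σ'_f/σ'_0) = 0.24×5.9/(1+0.94)×log₁₀(49.961/38.222)
    = 0.7299 × 0.11632 = 0.0849 m

S_c ≈ 84.9 mm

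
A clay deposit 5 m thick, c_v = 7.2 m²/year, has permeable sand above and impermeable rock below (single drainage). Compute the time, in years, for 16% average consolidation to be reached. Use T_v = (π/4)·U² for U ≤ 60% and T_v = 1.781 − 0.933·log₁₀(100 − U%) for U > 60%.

Drainage path length: H_d = H = 5 m (single drainage).
U ≤ 60%: T_v = (π/4)·U² = (π/4)×0.16² = 0.020106.
t = T_v·H_d²/c_v = 0.020106×5²/7.2 = 0.06981 years.

t ≈ 0.0698 years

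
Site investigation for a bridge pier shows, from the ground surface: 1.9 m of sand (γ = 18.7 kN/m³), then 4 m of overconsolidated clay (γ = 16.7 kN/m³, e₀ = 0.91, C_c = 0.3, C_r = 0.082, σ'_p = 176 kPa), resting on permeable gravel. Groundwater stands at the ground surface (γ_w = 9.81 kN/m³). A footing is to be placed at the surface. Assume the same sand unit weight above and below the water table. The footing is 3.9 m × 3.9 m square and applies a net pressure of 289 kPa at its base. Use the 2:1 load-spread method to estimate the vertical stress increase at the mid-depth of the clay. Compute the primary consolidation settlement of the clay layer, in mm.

S_c ≈ 90.3 mm

Mid-depth of clay below the ground surface: z = 1.9 + 4/2 = 3.9 m.
Total vertical stress at mid-clay: σ_v = 18.7×1.9 + 16.7×2 = 68.93 kPa.
Pore pressure: u = 9.81×(3.9 − 0) = 38.259 kPa.
Initial effective stress: σ'_0 = σ_v − u = 68.93 − 38.259 = 30.671 kPa.
Stress increase at mid-clay by the 2:1 spreading method:
Δσ = qBL/((B+z)(L+z)) = 289×3.9×3.9/((3.9+3.9)(3.9+3.9)) = 72.25 kPa
Final effective stress: σ'_f = 30.671 + 72.25 = 102.92 kPa.
σ'_f = 102.92 ≤ σ'_p = 176 kPa, so the clay remains overconsolidated and only the recompression index applies:
S_c = C_r·H/(1+e₀)·log₁₀(σ'_f/σ'_0) = 0.082×4/1.91×log₁₀(102.92/30.671)
    = 0.17172 × 0.52577 = 0.09029 m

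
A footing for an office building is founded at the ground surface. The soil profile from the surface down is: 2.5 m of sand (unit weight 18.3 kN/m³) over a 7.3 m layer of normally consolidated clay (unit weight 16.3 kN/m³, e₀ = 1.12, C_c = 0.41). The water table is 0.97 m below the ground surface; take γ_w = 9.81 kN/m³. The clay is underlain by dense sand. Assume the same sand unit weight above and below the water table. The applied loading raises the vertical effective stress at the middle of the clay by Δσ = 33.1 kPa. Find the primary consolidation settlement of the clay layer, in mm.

Mid-depth of clay below the ground surface: z = 2.5 + 7.3/2 = 6.15 m.
Total vertical stress at mid-clay: σ_v = 18.3×2.5 + 16.3×3.65 = 105.25 kPa.
Pore pressure: u = 9.81×(6.15 − 0.97) = 50.816 kPa.
Initial effective stress: σ'_0 = σ_v − u = 105.25 − 50.816 = 54.434 kPa.
Final effective stress: σ'_f = σ'_0 + Δσ = 54.434 + 33.1 = 87.534 kPa.
Normally consolidated clay, so the full stress increment lies on the virgin compression line:
S_c = C_c·H/(1+e₀)·log₁₀(σ'_f/σ'_0) = 0.41×7.3/(1+1.12)×log₁₀(87.534/54.434)
    = 1.4118 × 0.20631 = 0.2913 m

S_c ≈ 291 mm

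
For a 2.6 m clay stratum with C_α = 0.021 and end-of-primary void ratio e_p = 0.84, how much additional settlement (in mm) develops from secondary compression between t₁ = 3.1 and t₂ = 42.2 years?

Secondary compression: S_s = C_α·H/(1+e_p)·log₁₀(t₂/t₁)
S_s = 0.021×2.6/(1+0.84)×log₁₀(42.2/3.1)
    = 0.02967 × 1.134 = 0.03365 m

S_s ≈ 33.6 mm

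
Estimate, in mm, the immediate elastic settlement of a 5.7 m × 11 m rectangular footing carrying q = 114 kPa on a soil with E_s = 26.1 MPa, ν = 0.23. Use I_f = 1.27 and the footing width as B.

S_e ≈ 29.9 mm

Immediate (elastic) settlement: S_e = q·B·(1−ν²)/E_s · I_f.
E_s = 26.1 MPa = 26100 kPa.
S_e = 114 × 5.7 × (1 − 0.23²) / 26100 × 1.27
    = 114 × 5.7 × 0.9471 / 26100 × 1.27
    = 0.02995 m = 29.95 mm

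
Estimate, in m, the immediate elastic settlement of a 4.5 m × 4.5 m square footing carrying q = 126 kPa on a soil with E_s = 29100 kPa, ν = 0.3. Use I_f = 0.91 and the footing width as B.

Immediate (elastic) settlement: S_e = q·B·(1−ν²)/E_s · I_f.
S_e = 126 × 4.5 × (1 − 0.3²) / 29100 × 0.91
    = 126 × 4.5 × 0.91 / 29100 × 0.91
    = 0.01614 m

S_e ≈ 0.0161 m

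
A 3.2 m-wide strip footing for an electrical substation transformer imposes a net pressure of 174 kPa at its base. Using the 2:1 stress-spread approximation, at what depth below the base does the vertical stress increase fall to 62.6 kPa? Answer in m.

z ≈ 5.69 m

2:1 spreading — at depth z the loaded area has grown by z in each plan dimension:
qB/(B+z) = Δσ_z ⇒ z = qB/Δσ_z − B = 174×3.2/62.6 − 3.2 = 5.695 m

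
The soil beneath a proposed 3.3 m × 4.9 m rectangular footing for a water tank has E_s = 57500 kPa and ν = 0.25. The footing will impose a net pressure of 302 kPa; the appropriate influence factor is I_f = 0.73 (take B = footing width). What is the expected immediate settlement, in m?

S_e ≈ 0.0119 m

Immediate (elastic) settlement: S_e = q·B·(1−ν²)/E_s · I_f.
S_e = 302 × 3.3 × (1 − 0.25²) / 57500 × 0.73
    = 302 × 3.3 × 0.9375 / 57500 × 0.73
    = 0.01186 m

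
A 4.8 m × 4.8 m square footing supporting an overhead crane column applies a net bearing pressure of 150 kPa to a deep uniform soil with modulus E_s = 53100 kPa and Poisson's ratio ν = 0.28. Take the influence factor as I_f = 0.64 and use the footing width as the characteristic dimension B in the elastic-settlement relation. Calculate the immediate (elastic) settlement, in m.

S_e ≈ 0.008 m

Immediate (elastic) settlement: S_e = q·B·(1−ν²)/E_s · I_f.
S_e = 150 × 4.8 × (1 − 0.28²) / 53100 × 0.64
    = 150 × 4.8 × 0.9216 / 53100 × 0.64
    = 0.007998 m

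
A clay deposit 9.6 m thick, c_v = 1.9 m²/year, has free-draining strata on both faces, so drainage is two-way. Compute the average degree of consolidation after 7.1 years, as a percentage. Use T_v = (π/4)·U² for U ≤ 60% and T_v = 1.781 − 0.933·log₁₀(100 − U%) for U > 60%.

Drainage path length: H_d = H/2 = 4.8 m (double drainage).
T_v = c_v·t/H_d² = 1.9×7.1/4.8² = 0.5855.
T_v = 0.5855 corresponds to the U > 60% branch:
U = 1 − 10^((1.781 − T_v)/0.933)/100 = 0.8089

U ≈ 80.9 %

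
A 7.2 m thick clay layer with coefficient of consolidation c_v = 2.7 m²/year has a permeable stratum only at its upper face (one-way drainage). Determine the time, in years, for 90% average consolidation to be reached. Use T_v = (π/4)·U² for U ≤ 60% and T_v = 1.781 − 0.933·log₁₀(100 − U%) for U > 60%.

Drainage path length: H_d = H = 7.2 m (single drainage).
U > 60%: T_v = 1.781 − 0.933·log₁₀(100 − 90) = 0.848.
t = T_v·H_d²/c_v = 0.848×7.2²/2.7 = 16.28 years.

t ≈ 16.3 years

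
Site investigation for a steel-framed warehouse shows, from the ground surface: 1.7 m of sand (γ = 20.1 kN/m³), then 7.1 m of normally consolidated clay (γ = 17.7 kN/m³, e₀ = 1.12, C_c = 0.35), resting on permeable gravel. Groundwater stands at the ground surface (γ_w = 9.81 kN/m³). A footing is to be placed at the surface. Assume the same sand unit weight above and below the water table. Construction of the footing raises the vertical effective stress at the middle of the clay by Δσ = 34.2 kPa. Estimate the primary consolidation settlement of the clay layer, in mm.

Mid-depth of clay below the ground surface: z = 1.7 + 7.1/2 = 5.25 m.
Total vertical stress at mid-clay: σ_v = 20.1×1.7 + 17.7×3.55 = 97.005 kPa.
Pore pressure: u = 9.81×(5.25 − 0) = 51.503 kPa.
Initial effective stress: σ'_0 = σ_v − u = 97.005 − 51.503 = 45.502 kPa.
Final effective stress: σ'_f = σ'_0 + Δσ = 45.502 + 34.2 = 79.702 kPa.
Normally consolidated clay, so the full stress increment lies on the virgin compression line:
S_c = C_c·H/(1+e₀)·log₁₀(σ'_f/σ'_0) = 0.35×7.1/(1+1.12)×log₁₀(79.702/45.502)
    = 1.1722 × 0.24344 = 0.2854 m

S_c ≈ 285 mm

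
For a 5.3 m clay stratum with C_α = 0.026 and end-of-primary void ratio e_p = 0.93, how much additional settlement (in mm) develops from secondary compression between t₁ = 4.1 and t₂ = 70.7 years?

S_s ≈ 88.3 mm

Secondary compression: S_s = C_α·H/(1+e_p)·log₁₀(t₂/t₁)
S_s = 0.026×5.3/(1+0.93)×log₁₀(70.7/4.1)
    = 0.0714 × 1.237 = 0.08829 m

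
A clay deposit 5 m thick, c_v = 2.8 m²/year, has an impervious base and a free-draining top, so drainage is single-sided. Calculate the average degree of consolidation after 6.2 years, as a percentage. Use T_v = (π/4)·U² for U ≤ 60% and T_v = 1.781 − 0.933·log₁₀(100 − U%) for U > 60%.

Drainage path length: H_d = H = 5 m (single drainage).
T_v = c_v·t/H_d² = 2.8×6.2/5² = 0.6944.
T_v = 0.6944 corresponds to the U > 60% branch:
U = 1 − 10^((1.781 − T_v)/0.933)/100 = 0.8539

U ≈ 85.4 %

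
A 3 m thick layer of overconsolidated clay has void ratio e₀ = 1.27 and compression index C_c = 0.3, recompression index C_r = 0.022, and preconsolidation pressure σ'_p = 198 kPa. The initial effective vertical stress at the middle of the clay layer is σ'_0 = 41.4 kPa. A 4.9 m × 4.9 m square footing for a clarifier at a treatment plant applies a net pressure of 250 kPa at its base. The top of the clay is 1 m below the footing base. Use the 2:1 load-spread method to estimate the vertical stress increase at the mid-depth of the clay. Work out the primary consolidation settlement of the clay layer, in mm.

S_c ≈ 16.3 mm

Mid-depth of clay below the footing base: z = 1 + 3/2 = 2.5 m.
Stress increase at mid-clay by the 2:1 spreading method:
Δσ = qBL/((B+z)(L+z)) = 250×4.9×4.9/((4.9+2.5)(4.9+2.5)) = 109.61 kPa
Final effective stress: σ'_f = 41.4 + 109.61 = 151.01 kPa.
σ'_f = 151.01 ≤ σ'_p = 198 kPa, so the clay remains overconsolidated and only the recompression index applies:
S_c = C_r·H/(1+e₀)·log₁₀(σ'_f/σ'_0) = 0.022×3/2.27×log₁₀(151.01/41.4)
    = 0.029075 × 0.56201 = 0.01634 m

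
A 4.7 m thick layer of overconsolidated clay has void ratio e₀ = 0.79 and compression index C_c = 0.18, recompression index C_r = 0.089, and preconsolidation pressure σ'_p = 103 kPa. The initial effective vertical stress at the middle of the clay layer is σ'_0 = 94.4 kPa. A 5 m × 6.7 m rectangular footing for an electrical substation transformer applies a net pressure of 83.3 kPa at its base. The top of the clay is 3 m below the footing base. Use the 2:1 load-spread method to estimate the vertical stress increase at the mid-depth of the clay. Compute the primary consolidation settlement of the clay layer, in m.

Mid-depth of clay below the footing base: z = 3 + 4.7/2 = 5.35 m.
Stress increase at mid-clay by the 2:1 spreading method:
Δσ = qBL/((B+z)(L+z)) = 83.3×5×6.7/((5+5.35)(6.7+5.35)) = 22.375 kPa
Final effective stress: σ'_f = 94.4 + 22.375 = 116.78 kPa.
σ'_f = 116.78 > σ'_p = 103 kPa, so the stress path crosses the preconsolidation pressure — recompression up to σ'_p, then virgin compression beyond:
S_c = H/(1+e₀)·[C_r·log₁₀(σ'_p/σ'_0) + C_c·log₁₀(σ'_f/σ'_p)]
    = 4.7/1.79 × [0.089×log₁₀(103/94.4) + 0.18×log₁₀(116.78/103)]
    = 2.6257 × [0.00337 + 0.0098156] = 0.03462 m

S_c ≈ 0.0346 m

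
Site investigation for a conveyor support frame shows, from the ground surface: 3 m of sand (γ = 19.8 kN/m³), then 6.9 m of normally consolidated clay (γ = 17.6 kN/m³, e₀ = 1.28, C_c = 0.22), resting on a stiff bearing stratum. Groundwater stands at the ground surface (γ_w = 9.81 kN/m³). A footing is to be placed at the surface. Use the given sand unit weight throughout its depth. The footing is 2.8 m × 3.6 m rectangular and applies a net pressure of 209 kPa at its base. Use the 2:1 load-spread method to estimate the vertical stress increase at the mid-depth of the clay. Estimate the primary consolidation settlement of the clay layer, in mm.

S_c ≈ 97 mm

Mid-depth of clay below the ground surface: z = 3 + 6.9/2 = 6.45 m.
Total vertical stress at mid-clay: σ_v = 19.8×3 + 17.6×3.45 = 120.12 kPa.
Pore pressure: u = 9.81×(6.45 − 0) = 63.275 kPa.
Initial effective stress: σ'_0 = σ_v − u = 120.12 − 63.275 = 56.845 kPa.
Stress increase at mid-clay by the 2:1 spreading method:
Δσ = qBL/((B+z)(L+z)) = 209×2.8×3.6/((2.8+6.45)(3.6+6.45)) = 22.662 kPa
Final effective stress: σ'_f = σ'_0 + Δσ = 56.845 + 22.662 = 79.507 kPa.
Normally consolidated clay, so the full stress increment lies on the virgin compression line:
S_c = C_c·H/(1+e₀)·log₁₀(σ'_f/σ'_0) = 0.22×6.9/(1+1.28)×log₁₀(79.507/56.845)
    = 0.66579 × 0.14571 = 0.09701 m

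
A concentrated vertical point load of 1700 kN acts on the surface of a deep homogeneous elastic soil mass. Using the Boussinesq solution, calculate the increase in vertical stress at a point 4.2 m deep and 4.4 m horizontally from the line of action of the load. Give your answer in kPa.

Boussinesq vertical stress below a point load on an elastic half-space:
Δσ_z = 3P/(2πz²) · [1 + (r/z)²]^(−5/2)
r/z = 4.4/4.2 = 1.0476; [1+(r/z)²]^(−5/2) = 0.15694.
Δσ_z = 3×1700/(2π×4.2²) × 0.15694 = 46.014 × 0.15694 = 7.221 kPa

Δσ_z ≈ 7.22 kPa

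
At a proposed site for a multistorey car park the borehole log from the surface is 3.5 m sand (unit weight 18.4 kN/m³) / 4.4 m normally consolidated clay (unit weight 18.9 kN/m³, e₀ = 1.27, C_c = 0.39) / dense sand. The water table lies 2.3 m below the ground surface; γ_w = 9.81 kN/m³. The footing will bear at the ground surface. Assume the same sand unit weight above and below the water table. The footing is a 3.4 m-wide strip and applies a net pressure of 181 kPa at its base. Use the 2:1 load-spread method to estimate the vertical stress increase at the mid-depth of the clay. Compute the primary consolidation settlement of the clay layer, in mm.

S_c ≈ 216 mm

Mid-depth of clay below the ground surface: z = 3.5 + 4.4/2 = 5.7 m.
Total vertical stress at mid-clay: σ_v = 18.4×3.5 + 18.9×2.2 = 105.98 kPa.
Pore pressure: u = 9.81×(5.7 − 2.3) = 33.354 kPa.
Initial effective stress: σ'_0 = σ_v − u = 105.98 − 33.354 = 72.626 kPa.
Stress increase at mid-clay by the 2:1 spreading method:
Δσ = qB/(B+z) = 181×3.4/(3.4+5.7) = 67.626 kPa
Final effective stress: σ'_f = σ'_0 + Δσ = 72.626 + 67.626 = 140.25 kPa.
Normally consolidated clay, so the full stress increment lies on the virgin compression line:
S_c = C_c·H/(1+e₀)·log₁₀(σ'_f/σ'_0) = 0.39×4.4/(1+1.27)×log₁₀(140.25/72.626)
    = 0.75595 × 0.28581 = 0.2161 m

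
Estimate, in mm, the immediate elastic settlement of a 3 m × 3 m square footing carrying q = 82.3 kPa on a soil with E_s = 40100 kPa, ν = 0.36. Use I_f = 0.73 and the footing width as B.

Immediate (elastic) settlement: S_e = q·B·(1−ν²)/E_s · I_f.
S_e = 82.3 × 3 × (1 − 0.36²) / 40100 × 0.73
    = 82.3 × 3 × 0.8704 / 40100 × 0.73
    = 0.003912 m = 3.912 mm

S_e ≈ 3.91 mm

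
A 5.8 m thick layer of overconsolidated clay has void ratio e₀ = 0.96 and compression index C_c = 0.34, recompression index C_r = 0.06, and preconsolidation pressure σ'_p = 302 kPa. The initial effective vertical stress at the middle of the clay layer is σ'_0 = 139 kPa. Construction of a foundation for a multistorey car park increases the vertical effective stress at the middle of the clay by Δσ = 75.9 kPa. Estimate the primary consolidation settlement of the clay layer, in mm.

Final effective stress: σ'_f = 139 + 75.9 = 214.9 kPa.
σ'_f = 214.9 ≤ σ'_p = 302 kPa, so the clay remains overconsolidated and only the recompression index applies:
S_c = C_r·H/(1+e₀)·log₁₀(σ'_f/σ'_0) = 0.06×5.8/1.96×log₁₀(214.9/139)
    = 0.17755 × 0.18922 = 0.0336 m

S_c ≈ 33.6 mm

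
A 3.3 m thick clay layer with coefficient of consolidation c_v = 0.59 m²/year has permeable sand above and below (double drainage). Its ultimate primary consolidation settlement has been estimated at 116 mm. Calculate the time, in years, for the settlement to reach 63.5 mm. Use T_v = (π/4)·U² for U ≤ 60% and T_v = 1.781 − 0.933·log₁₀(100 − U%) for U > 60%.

t ≈ 1.09 years

Drainage path length: H_d = H/2 = 1.65 m (double drainage).
U = S(t)/S_ult = 63.5/116 = 0.5474.
U ≤ 60%: T_v = (π/4)·U² = (π/4)×0.54741² = 0.23535.
t = T_v·H_d²/c_v = 0.23535×1.65²/0.59 = 1.086 years.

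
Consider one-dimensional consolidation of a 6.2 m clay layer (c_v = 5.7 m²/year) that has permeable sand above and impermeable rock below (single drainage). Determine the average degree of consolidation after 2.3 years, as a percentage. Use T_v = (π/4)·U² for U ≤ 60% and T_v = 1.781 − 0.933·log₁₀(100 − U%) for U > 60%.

Drainage path length: H_d = H = 6.2 m (single drainage).
T_v = c_v·t/H_d² = 5.7×2.3/6.2² = 0.34105.
T_v = 0.34105 corresponds to the U > 60% branch:
U = 1 − 10^((1.781 − T_v)/0.933)/100 = 0.6506

U ≈ 65.1 %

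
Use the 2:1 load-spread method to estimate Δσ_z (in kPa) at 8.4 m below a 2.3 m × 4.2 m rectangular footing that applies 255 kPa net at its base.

Δσ_z ≈ 18.3 kPa

By the 2:1 method the load spreads at 1 horizontal : 2 vertical, so at depth z the loaded area has grown by z in each plan dimension:
Δσ = qBL/((B+z)(L+z)) = 255×2.3×4.2/((2.3+8.4)(4.2+8.4)) = 18.271 kPa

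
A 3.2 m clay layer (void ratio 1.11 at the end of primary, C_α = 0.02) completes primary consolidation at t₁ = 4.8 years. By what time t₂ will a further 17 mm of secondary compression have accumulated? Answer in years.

S_s = C_α·H/(1+e_p)·log₁₀(t₂/t₁) ⇒ log₁₀(t₂/t₁) = S_s·(1+e_p)/(C_α·H).
log₁₀(t₂/t₁) = 0.017 × (1+1.11) / (0.02×3.2) = 0.5605
t₂ = t₁ × 10^0.5605 = 4.8 × 3.635 = 17.45 years

t₂ ≈ 17.4 years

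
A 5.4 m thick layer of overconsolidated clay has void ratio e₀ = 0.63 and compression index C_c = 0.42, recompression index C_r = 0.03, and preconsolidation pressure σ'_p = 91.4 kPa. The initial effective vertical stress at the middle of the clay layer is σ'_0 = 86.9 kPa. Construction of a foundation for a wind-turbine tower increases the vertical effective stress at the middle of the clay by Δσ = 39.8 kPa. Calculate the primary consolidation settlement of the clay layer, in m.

Final effective stress: σ'_f = 86.9 + 39.8 = 126.7 kPa.
σ'_f = 126.7 > σ'_p = 91.4 kPa, so the stress path crosses the preconsolidation pressure — recompression up to σ'_p, then virgin compression beyond:
S_c = H/(1+e₀)·[C_r·log₁₀(σ'_p/σ'_0) + C_c·log₁₀(σ'_f/σ'_p)]
    = 5.4/1.63 × [0.03×log₁₀(91.4/86.9) + 0.42×log₁₀(126.7/91.4)]
    = 3.3129 × [0.00065779 + 0.059569] = 0.1995 m

S_c ≈ 0.2 m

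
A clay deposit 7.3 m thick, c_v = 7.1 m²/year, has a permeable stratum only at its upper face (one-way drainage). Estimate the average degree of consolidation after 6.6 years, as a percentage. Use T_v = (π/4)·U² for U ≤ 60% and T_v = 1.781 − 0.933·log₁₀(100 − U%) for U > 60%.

Drainage path length: H_d = H = 7.3 m (single drainage).
T_v = c_v·t/H_d² = 7.1×6.6/7.3² = 0.87934.
T_v = 0.87934 corresponds to the U > 60% branch:
U = 1 − 10^((1.781 − T_v)/0.933)/100 = 0.9074

U ≈ 90.7 %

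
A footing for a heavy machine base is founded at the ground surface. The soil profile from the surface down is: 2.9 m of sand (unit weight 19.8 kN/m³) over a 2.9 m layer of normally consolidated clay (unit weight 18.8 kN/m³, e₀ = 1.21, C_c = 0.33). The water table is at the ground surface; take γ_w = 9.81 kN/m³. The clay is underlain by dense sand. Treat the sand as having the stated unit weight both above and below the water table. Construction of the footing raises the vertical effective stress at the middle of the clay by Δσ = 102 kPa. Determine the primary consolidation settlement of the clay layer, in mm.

S_c ≈ 232 mm

Mid-depth of clay below the ground surface: z = 2.9 + 2.9/2 = 4.35 m.
Total vertical stress at mid-clay: σ_v = 19.8×2.9 + 18.8×1.45 = 84.68 kPa.
Pore pressure: u = 9.81×(4.35 − 0) = 42.673 kPa.
Initial effective stress: σ'_0 = σ_v − u = 84.68 − 42.673 = 42.007 kPa.
Final effective stress: σ'_f = σ'_0 + Δσ = 42.007 + 102 = 144.01 kPa.
Normally consolidated clay, so the full stress increment lies on the virgin compression line:
S_c = C_c·H/(1+e₀)·log₁₀(σ'_f/σ'_0) = 0.33×2.9/(1+1.21)×log₁₀(144.01/42.007)
    = 0.43303 × 0.53507 = 0.2317 m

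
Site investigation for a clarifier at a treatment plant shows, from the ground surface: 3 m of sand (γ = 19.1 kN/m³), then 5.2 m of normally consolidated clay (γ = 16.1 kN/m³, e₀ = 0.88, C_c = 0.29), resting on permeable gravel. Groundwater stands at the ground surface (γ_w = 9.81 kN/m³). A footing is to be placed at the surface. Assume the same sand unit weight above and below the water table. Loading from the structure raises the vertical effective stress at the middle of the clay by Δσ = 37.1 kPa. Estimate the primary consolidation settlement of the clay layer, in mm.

S_c ≈ 212 mm

Mid-depth of clay below the ground surface: z = 3 + 5.2/2 = 5.6 m.
Total vertical stress at mid-clay: σ_v = 19.1×3 + 16.1×2.6 = 99.16 kPa.
Pore pressure: u = 9.81×(5.6 − 0) = 54.936 kPa.
Initial effective stress: σ'_0 = σ_v − u = 99.16 − 54.936 = 44.224 kPa.
Final effective stress: σ'_f = σ'_0 + Δσ = 44.224 + 37.1 = 81.324 kPa.
Normally consolidated clay, so the full stress increment lies on the virgin compression line:
S_c = C_c·H/(1+e₀)·log₁₀(σ'_f/σ'_0) = 0.29×5.2/(1+0.88)×log₁₀(81.324/44.224)
    = 0.80213 × 0.26456 = 0.2122 m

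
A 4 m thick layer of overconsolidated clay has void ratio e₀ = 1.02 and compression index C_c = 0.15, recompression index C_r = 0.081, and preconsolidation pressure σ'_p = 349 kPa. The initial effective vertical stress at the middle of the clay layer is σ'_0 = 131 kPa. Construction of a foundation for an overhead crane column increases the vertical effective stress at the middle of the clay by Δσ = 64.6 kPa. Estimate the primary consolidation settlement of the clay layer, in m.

S_c ≈ 0.0279 m

Final effective stress: σ'_f = 131 + 64.6 = 195.6 kPa.
σ'_f = 195.6 ≤ σ'_p = 349 kPa, so the clay remains overconsolidated and only the recompression index applies:
S_c = C_r·H/(1+e₀)·log₁₀(σ'_f/σ'_0) = 0.081×4/2.02×log₁₀(195.6/131)
    = 0.1604 × 0.1741 = 0.02792 m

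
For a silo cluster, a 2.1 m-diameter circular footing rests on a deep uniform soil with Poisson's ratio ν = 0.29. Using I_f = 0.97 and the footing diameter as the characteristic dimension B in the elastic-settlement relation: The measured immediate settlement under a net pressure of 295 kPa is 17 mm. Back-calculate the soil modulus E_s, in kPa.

S_e = q·B·(1−ν²)/E_s · I_f  ⇒  E_s = q·B·(1−ν²)·I_f / S_e.
E_s = 295 × 2.1 × 0.9159 × 0.97 / 0.017 = 32380 kPa

E_s ≈ 32400 kPa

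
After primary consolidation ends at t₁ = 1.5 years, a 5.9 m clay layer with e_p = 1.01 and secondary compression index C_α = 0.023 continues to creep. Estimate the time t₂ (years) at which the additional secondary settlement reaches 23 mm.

t₂ ≈ 3.29 years

S_s = C_α·H/(1+e_p)·log₁₀(t₂/t₁) ⇒ log₁₀(t₂/t₁) = S_s·(1+e_p)/(C_α·H).
log₁₀(t₂/t₁) = 0.023 × (1+1.01) / (0.023×5.9) = 0.3407
t₂ = t₁ × 10^0.3407 = 1.5 × 2.191 = 3.287 years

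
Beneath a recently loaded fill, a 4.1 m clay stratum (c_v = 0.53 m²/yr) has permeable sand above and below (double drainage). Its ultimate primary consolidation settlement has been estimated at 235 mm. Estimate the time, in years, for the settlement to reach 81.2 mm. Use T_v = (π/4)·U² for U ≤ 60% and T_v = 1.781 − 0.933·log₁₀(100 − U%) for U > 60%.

t ≈ 0.744 years

Drainage path length: H_d = H/2 = 2.05 m (double drainage).
U = S(t)/S_ult = 81.2/235 = 0.3455.
U ≤ 60%: T_v = (π/4)·U² = (π/4)×0.34553² = 0.09377.
t = T_v·H_d²/c_v = 0.09377×2.05²/0.53 = 0.7435 years.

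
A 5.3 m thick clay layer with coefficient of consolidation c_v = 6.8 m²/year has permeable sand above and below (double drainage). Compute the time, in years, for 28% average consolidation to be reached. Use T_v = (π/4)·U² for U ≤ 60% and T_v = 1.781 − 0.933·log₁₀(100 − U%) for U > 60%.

Drainage path length: H_d = H/2 = 2.65 m (double drainage).
U ≤ 60%: T_v = (π/4)·U² = (π/4)×0.28² = 0.061575.
t = T_v·H_d²/c_v = 0.061575×2.65²/6.8 = 0.06359 years.

t ≈ 0.0636 years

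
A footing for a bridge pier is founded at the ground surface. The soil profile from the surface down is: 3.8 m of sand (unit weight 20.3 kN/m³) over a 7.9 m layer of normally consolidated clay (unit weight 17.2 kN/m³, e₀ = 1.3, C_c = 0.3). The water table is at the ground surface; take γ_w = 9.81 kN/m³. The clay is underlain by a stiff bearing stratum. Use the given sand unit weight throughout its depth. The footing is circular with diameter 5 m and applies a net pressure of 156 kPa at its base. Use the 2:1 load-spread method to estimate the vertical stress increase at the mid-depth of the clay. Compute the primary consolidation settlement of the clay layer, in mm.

Mid-depth of clay below the ground surface: z = 3.8 + 7.9/2 = 7.75 m.
Total vertical stress at mid-clay: σ_v = 20.3×3.8 + 17.2×3.95 = 145.08 kPa.
Pore pressure: u = 9.81×(7.75 − 0) = 76.028 kPa.
Initial effective stress: σ'_0 = σ_v − u = 145.08 − 76.028 = 69.052 kPa.
Stress increase at mid-clay by the 2:1 spreading method:
Δσ ≈ qD²/(D+z)² = 156×5²/(5+7.75)² = 23.991 kPa
Final effective stress: σ'_f = σ'_0 + Δσ = 69.052 + 23.991 = 93.043 kPa.
Normally consolidated clay, so the full stress increment lies on the virgin compression line:
S_c = C_c·H/(1+e₀)·log₁₀(σ'_f/σ'_0) = 0.3×7.9/(1+1.3)×log₁₀(93.043/69.052)
    = 1.0304 × 0.12951 = 0.1334 m

S_c ≈ 133 mm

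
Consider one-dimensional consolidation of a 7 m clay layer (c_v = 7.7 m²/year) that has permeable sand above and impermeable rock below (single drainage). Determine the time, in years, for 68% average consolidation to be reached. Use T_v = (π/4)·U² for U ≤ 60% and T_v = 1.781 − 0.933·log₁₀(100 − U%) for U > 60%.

t ≈ 2.4 years

Drainage path length: H_d = H = 7 m (single drainage).
U > 60%: T_v = 1.781 − 0.933·log₁₀(100 − 68) = 0.3767.
t = T_v·H_d²/c_v = 0.3767×7²/7.7 = 2.397 years.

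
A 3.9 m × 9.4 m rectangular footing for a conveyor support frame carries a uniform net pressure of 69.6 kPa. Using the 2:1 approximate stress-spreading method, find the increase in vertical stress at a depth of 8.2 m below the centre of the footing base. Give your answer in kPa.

By the 2:1 method the load spreads at 1 horizontal : 2 vertical, so at depth z the loaded area has grown by z in each plan dimension:
Δσ = qBL/((B+z)(L+z)) = 69.6×3.9×9.4/((3.9+8.2)(9.4+8.2)) = 11.981 kPa

Δσ_z ≈ 12 kPa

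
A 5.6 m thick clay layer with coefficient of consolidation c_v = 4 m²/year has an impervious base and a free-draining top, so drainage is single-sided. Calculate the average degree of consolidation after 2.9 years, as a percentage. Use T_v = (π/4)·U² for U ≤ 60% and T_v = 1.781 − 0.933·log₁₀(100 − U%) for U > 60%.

Drainage path length: H_d = H = 5.6 m (single drainage).
T_v = c_v·t/H_d² = 4×2.9/5.6² = 0.3699.
T_v = 0.3699 corresponds to the U > 60% branch:
U = 1 − 10^((1.781 − T_v)/0.933)/100 = 0.6746

U ≈ 67.5 %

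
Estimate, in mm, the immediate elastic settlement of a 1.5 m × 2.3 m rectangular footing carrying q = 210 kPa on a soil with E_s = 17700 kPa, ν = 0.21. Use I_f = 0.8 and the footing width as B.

Immediate (elastic) settlement: S_e = q·B·(1−ν²)/E_s · I_f.
S_e = 210 × 1.5 × (1 − 0.21²) / 17700 × 0.8
    = 210 × 1.5 × 0.9559 / 17700 × 0.8
    = 0.01361 m = 13.61 mm

S_e ≈ 13.6 mm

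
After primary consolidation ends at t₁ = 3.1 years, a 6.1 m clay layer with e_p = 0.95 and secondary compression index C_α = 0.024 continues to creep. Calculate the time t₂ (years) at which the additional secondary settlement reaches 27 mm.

S_s = C_α·H/(1+e_p)·log₁₀(t₂/t₁) ⇒ log₁₀(t₂/t₁) = S_s·(1+e_p)/(C_α·H).
log₁₀(t₂/t₁) = 0.027 × (1+0.95) / (0.024×6.1) = 0.3596
t₂ = t₁ × 10^0.3596 = 3.1 × 2.289 = 7.096 years

t₂ ≈ 7.1 years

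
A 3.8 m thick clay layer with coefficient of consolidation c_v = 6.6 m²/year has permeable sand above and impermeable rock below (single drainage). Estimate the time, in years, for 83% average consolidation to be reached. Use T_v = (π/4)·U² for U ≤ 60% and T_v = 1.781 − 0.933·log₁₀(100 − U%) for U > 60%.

Drainage path length: H_d = H = 3.8 m (single drainage).
U > 60%: T_v = 1.781 − 0.933·log₁₀(100 − 83) = 0.63299.
t = T_v·H_d²/c_v = 0.63299×3.8²/6.6 = 1.385 years.

t ≈ 1.38 years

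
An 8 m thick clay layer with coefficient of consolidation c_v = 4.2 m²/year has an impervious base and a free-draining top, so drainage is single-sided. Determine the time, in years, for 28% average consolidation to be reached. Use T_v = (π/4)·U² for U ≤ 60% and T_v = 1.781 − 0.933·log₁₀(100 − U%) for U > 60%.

Drainage path length: H_d = H = 8 m (single drainage).
U ≤ 60%: T_v = (π/4)·U² = (π/4)×0.28² = 0.061575.
t = T_v·H_d²/c_v = 0.061575×8²/4.2 = 0.9383 years.

t ≈ 0.938 years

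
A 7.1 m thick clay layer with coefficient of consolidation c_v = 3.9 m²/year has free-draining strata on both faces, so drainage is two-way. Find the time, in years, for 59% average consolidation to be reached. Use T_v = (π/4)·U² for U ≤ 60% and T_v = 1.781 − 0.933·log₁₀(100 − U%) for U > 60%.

t ≈ 0.883 years

Drainage path length: H_d = H/2 = 3.55 m (double drainage).
U ≤ 60%: T_v = (π/4)·U² = (π/4)×0.59² = 0.2734.
t = T_v·H_d²/c_v = 0.2734×3.55²/3.9 = 0.8835 years.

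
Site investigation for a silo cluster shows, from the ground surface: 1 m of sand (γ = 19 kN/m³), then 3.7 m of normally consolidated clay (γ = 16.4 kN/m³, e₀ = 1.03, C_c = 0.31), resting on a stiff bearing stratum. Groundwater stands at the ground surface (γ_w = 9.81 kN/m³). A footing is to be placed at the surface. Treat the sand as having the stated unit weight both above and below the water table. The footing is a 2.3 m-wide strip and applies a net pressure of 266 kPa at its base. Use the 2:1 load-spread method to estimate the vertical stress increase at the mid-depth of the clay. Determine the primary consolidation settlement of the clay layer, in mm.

Mid-depth of clay below the ground surface: z = 1 + 3.7/2 = 2.85 m.
Total vertical stress at mid-clay: σ_v = 19×1 + 16.4×1.85 = 49.34 kPa.
Pore pressure: u = 9.81×(2.85 − 0) = 27.959 kPa.
Initial effective stress: σ'_0 = σ_v − u = 49.34 − 27.959 = 21.381 kPa.
Stress increase at mid-clay by the 2:1 spreading method:
Δσ = qB/(B+z) = 266×2.3/(2.3+2.85) = 118.8 kPa
Final effective stress: σ'_f = σ'_0 + Δσ = 21.381 + 118.8 = 140.18 kPa.
Normally consolidated clay, so the full stress increment lies on the virgin compression line:
S_c = C_c·H/(1+e₀)·log₁₀(σ'_f/σ'_0) = 0.31×3.7/(1+1.03)×log₁₀(140.18/21.381)
    = 0.56502 × 0.81666 = 0.4614 m

S_c ≈ 461 mm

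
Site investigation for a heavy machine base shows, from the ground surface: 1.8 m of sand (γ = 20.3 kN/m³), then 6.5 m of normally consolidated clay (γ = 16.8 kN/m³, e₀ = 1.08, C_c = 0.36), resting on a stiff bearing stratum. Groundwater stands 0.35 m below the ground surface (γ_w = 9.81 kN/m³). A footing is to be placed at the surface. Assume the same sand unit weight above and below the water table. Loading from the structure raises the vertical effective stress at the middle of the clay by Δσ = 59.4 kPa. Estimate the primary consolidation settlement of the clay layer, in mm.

Mid-depth of clay below the ground surface: z = 1.8 + 6.5/2 = 5.05 m.
Total vertical stress at mid-clay: σ_v = 20.3×1.8 + 16.8×3.25 = 91.14 kPa.
Pore pressure: u = 9.81×(5.05 − 0.35) = 46.107 kPa.
Initial effective stress: σ'_0 = σ_v − u = 91.14 − 46.107 = 45.033 kPa.
Final effective stress: σ'_f = σ'_0 + Δσ = 45.033 + 59.4 = 104.43 kPa.
Normally consolidated clay, so the full stress increment lies on the virgin compression line:
S_c = C_c·H/(1+e₀)·log₁₀(σ'_f/σ'_0) = 0.36×6.5/(1+1.08)×log₁₀(104.43/45.033)
    = 1.125 × 0.36529 = 0.411 m

S_c ≈ 411 mm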